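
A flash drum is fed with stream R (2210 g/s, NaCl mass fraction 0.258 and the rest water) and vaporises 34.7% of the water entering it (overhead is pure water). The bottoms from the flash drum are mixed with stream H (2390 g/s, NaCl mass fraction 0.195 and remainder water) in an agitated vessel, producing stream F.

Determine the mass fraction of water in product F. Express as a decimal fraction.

0.743

Vapour removed = 0.347×0.742×2210 = 569.02 g/s; concentrate = 1641 g/s.
water reaching the mixer = 1070.8 (from concentrate) + 2390×0.805 = 2994.8 g/s.
Product flow = 1641 + 2390 = 4031 g/s; water fraction = 0.743.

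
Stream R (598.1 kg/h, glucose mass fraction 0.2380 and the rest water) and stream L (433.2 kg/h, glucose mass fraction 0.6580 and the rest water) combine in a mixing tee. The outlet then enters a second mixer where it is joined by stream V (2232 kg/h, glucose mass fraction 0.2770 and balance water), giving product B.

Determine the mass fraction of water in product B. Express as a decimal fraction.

0.6796

Overall, product flow = 3263.3 kg/h.
water in = 598.1×0.762 + 433.2×0.342 + 2232×0.723 = 2217.6 kg/h.
water fraction in B = 0.6796.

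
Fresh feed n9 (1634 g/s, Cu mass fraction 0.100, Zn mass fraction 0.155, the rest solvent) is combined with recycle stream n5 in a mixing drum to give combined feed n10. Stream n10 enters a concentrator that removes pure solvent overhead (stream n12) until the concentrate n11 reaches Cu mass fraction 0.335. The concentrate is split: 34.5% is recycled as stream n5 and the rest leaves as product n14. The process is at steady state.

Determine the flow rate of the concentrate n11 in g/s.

744.7 g/s

Overall Cu balance (none leaves overhead): Cu in fresh feed = Cu in product, i.e. 1634×0.100 = (1−0.345)·n11·0.335.
n11 = 163.4/(0.335×0.655) = 744.67 g/s.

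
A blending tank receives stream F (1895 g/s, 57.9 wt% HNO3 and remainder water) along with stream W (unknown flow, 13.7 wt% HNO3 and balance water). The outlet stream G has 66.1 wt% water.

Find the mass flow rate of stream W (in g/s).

2251 g/s

Let W be the unknown flow. Total out = 1895 + W.
water balance: 797.79 + 0.863·W = 0.661·(1895 + W)
(0.863 − 0.661)·W = 0.661×1895 − 797.79 = 454.8
W = 454.8 / 0.202 = 2251.5 g/s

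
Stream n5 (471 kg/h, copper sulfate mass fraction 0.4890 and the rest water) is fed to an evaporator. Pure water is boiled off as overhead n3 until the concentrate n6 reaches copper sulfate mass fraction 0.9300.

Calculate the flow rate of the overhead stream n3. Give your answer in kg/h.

223.3 kg/h

copper sulfate is conserved: 471×0.489 = 230.32 kg/h all reports to the concentrate.
Concentrate = 230.32/(target fraction) = 247.65 kg/h.
Overhead = 471 − 247.65 = 223.35 kg/h.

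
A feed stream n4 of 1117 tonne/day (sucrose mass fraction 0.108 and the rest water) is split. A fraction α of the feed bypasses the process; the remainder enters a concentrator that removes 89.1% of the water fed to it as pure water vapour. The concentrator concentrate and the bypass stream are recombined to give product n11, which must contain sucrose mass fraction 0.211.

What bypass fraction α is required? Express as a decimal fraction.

0.386

All 1117×0.108 = 120.64 tonne/day of sucrose reaches n11, so n11 = 120.64/0.211 = 571.73 tonne/day and vapour = 545.27 tonne/day.
The evaporator receives (1−α)·1117 of feed at 0.892 water and removes 0.891 of that water:
0.891×0.892×(1−α)×1117 = 545.27
(1−α) = 545.27/887.76 = 0.6142;  α = 0.3858.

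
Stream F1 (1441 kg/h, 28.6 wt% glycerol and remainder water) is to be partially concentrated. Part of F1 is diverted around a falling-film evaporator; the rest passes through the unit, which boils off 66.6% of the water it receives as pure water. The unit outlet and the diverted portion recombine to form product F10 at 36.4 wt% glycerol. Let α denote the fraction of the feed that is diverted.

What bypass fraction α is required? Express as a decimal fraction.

All 1441×0.286 = 412.13 kg/h of glycerol reaches F10, so F10 = 412.13/0.364 = 1132.2 kg/h and vapour = 308.79 kg/h.
The evaporator receives (1−α)·1441 of feed at 0.714 water and removes 0.666 of that water:
0.666×0.714×(1−α)×1441 = 308.79
(1−α) = 308.79/685.23 = 0.4506;  α = 0.5494.

0.549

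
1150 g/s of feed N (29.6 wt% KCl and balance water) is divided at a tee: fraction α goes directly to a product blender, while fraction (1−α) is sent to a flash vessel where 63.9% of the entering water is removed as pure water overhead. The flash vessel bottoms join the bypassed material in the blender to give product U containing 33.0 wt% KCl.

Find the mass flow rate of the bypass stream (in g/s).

All 1150×0.296 = 340.4 g/s of KCl reaches U, so U = 340.4/0.330 = 1031.5 g/s and vapour = 118.48 g/s.
The evaporator receives (1−α)·1150 of feed at 0.704 water and removes 0.639 of that water:
0.639×0.704×(1−α)×1150 = 118.48
(1−α) = 118.48/517.33 = 0.2290;  α = 0.7710.
Bypass flow = 0.7710×1150 = 886.62 g/s.

886.6 g/s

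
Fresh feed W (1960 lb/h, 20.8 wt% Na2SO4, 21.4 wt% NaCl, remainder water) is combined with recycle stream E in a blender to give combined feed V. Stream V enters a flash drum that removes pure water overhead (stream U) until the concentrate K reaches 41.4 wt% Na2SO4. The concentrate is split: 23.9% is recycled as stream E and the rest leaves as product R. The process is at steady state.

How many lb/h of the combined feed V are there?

2269 lb/h

Overall Na2SO4 balance (none leaves overhead): Na2SO4 in fresh feed = Na2SO4 in product, i.e. 1960×0.208 = (1−0.239)·K·0.414.
K = 407.68/(0.414×0.761) = 1294 lb/h.
Recycle E = 0.239×1294 = 309.27 lb/h.
Combined feed V = 1960 + 309.27 = 2269.3 lb/h.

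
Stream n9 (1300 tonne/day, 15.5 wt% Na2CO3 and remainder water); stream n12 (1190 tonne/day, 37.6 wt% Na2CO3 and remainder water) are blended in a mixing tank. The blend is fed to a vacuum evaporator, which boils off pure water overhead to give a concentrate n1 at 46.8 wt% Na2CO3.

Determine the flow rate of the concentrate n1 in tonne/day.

1387 tonne/day

Na2CO3 entering = 1300×0.155 + 1190×0.376 = 648.94 tonne/day.
All Na2CO3 reports to n1, so n1 = 648.94/0.468 = 1386.6 tonne/day.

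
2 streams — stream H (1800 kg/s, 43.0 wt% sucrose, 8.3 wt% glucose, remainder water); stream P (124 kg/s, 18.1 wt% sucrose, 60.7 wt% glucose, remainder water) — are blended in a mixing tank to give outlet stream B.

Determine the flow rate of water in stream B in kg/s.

902.9 kg/s

water out = water in = 1800×0.487 + 124×0.212 = 902.89 kg/s.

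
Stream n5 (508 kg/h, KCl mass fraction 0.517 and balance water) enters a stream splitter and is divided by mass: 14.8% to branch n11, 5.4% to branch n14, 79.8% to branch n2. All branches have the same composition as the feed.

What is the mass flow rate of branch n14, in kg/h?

Branch n14 flow = 0.054×508 = 27.432 kg/h.

27.43 kg/h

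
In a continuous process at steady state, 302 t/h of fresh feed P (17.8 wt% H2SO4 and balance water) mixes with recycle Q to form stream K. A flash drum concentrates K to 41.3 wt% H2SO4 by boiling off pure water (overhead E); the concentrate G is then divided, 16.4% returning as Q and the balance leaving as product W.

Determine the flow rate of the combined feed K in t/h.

327.5 t/h

Overall H2SO4 balance (none leaves overhead): H2SO4 in fresh feed = H2SO4 in product, i.e. 302×0.178 = (1−0.164)·G·0.413.
G = 53.756/(0.413×0.836) = 155.69 t/h.
Recycle Q = 0.164×155.69 = 25.534 t/h.
Combined feed K = 302 + 25.534 = 327.53 t/h.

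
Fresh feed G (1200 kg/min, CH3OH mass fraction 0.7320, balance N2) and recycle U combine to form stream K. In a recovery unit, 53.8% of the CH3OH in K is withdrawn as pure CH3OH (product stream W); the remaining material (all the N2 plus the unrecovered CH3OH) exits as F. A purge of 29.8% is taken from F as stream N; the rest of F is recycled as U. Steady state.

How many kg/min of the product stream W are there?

699.4 kg/min

CH3OH in K: m_A = 1200×0.732 + (1−0.298)·(1−0.538)·m_A, so m_A = 878.4/0.6757 = 1300 kg/min.
Product W = 0.538×1300 = 699.42 kg/min.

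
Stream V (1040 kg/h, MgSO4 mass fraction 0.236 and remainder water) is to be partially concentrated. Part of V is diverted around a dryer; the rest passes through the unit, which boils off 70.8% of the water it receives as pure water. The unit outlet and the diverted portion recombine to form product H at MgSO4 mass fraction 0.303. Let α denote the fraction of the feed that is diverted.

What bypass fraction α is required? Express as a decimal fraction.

All 1040×0.236 = 245.44 kg/h of MgSO4 reaches H, so H = 245.44/0.303 = 810.03 kg/h and vapour = 229.97 kg/h.
The evaporator receives (1−α)·1040 of feed at 0.764 water and removes 0.708 of that water:
0.708×0.764×(1−α)×1040 = 229.97
(1−α) = 229.97/562.55 = 0.4088;  α = 0.5912.

0.591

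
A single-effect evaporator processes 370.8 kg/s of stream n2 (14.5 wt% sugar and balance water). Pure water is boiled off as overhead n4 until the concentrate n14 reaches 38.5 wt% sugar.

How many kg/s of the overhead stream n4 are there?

231.1 kg/s

sugar is conserved: 370.8×0.145 = 53.766 kg/s all reports to the concentrate.
Concentrate = 53.766/(target fraction) = 139.65 kg/s.
Overhead = 370.8 − 139.65 = 231.15 kg/s.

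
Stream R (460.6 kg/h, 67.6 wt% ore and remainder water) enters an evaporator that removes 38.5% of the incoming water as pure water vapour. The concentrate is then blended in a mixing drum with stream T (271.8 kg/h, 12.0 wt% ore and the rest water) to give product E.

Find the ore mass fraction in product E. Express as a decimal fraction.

Vapour removed = 0.385×0.324×460.6 = 57.455 kg/h; concentrate = 403.14 kg/h.
ore reaching the mixer = 311.37 (from concentrate) + 271.8×0.120 = 343.98 kg/h.
Product flow = 403.14 + 271.8 = 674.94 kg/h; ore fraction = 0.510.

0.510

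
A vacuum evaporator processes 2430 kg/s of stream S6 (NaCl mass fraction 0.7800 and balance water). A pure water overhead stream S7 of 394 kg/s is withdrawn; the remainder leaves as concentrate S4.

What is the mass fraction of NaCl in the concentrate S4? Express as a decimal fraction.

NaCl is not removed: 2430×0.780 = 1895.4 kg/s of NaCl enters S4.
Concentrate = 2430 − 394 = 2036 kg/s.
Mass fraction = 1895.4/2036 = 0.9309.

0.9309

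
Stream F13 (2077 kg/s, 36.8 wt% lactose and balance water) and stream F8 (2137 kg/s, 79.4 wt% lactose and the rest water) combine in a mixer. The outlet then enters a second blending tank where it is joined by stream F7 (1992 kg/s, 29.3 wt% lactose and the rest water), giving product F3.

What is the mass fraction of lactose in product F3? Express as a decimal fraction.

0.491

Overall, product flow = 6206 kg/s.
lactose in = 2077×0.368 + 2137×0.794 + 1992×0.293 = 3044.8 kg/s.
lactose fraction in F3 = 0.491.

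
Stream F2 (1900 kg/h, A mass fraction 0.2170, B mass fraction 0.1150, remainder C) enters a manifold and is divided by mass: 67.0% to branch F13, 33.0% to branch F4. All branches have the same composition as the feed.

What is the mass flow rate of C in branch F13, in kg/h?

850.4 kg/h

Branch F13 total = 0.670×1900 = 1273 kg/h.
C in F13 = 0.668×1273 = 850.36 kg/h.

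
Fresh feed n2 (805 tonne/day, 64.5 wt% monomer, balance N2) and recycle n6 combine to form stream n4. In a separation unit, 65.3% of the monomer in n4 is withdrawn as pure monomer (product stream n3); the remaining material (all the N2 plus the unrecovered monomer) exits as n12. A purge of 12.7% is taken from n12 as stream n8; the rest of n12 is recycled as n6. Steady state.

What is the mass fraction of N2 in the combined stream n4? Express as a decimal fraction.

N2 enters only via n2 and leaves only via the purge: 805×0.355 = 0.127×(N2 in n12), and the separation unit passes all N2, so N2 in n4 = N2 in n12 = 2250.2 tonne/day.
monomer in n4: m_A = 805×0.645 + (1−0.127)·(1−0.653)·m_A, so m_A = 519.23/0.6971 = 744.87 tonne/day.
n4 = 744.87 + 2250.2 = 2995.1 tonne/day.
N2 fraction in n4 = 2250.2/2995.1 = 0.751.

0.751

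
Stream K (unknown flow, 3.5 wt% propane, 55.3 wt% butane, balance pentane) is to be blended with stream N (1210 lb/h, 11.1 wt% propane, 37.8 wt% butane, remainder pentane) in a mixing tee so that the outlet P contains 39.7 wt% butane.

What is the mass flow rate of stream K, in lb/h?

147.4 lb/h

Let K be the unknown flow. Total out = 1210 + K.
butane balance: 457.38 + 0.553·K = 0.397·(1210 + K)
(0.553 − 0.397)·K = 0.397×1210 − 457.38 = 22.99
K = 22.99 / 0.156 = 147.37 lb/h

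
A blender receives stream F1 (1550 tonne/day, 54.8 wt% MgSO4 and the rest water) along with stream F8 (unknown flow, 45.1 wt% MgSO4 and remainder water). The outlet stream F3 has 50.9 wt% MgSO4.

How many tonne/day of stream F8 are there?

1042 tonne/day

Let F8 be the unknown flow. Total out = 1550 + F8.
MgSO4 balance: 849.4 + 0.451·F8 = 0.509·(1550 + F8)
(0.451 − 0.509)·F8 = 0.509×1550 − 849.4 = -60.45
F8 = -60.45 / -0.058 = 1042.2 tonne/day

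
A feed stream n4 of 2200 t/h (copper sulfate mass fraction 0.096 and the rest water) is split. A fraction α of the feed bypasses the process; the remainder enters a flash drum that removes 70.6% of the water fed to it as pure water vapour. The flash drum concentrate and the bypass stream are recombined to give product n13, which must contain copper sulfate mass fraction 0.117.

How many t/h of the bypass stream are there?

All 2200×0.096 = 211.2 t/h of copper sulfate reaches n13, so n13 = 211.2/0.117 = 1805.1 t/h and vapour = 394.87 t/h.
The evaporator receives (1−α)·2200 of feed at 0.904 water and removes 0.706 of that water:
0.706×0.904×(1−α)×2200 = 394.87
(1−α) = 394.87/1404.1 = 0.2812;  α = 0.7188.
Bypass flow = 0.7188×2200 = 1581.3 t/h.

1581 t/h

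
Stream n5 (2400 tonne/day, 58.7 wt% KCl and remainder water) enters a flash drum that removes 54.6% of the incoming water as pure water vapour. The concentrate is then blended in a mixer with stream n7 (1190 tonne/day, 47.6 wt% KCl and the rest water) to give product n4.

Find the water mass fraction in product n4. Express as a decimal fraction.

0.352

Vapour removed = 0.546×0.413×2400 = 541.2 tonne/day; concentrate = 1858.8 tonne/day.
water reaching the mixer = 450 (from concentrate) + 1190×0.524 = 1073.6 tonne/day.
Product flow = 1858.8 + 1190 = 3048.8 tonne/day; water fraction = 0.352.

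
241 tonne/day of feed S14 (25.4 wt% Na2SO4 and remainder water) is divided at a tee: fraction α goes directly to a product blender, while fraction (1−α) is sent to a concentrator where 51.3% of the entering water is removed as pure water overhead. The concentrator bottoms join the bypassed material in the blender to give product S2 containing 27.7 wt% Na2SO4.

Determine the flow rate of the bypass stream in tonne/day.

All 241×0.254 = 61.214 tonne/day of Na2SO4 reaches S2, so S2 = 61.214/0.277 = 220.99 tonne/day and vapour = 20.011 tonne/day.
The evaporator receives (1−α)·241 of feed at 0.746 water and removes 0.513 of that water:
0.513×0.746×(1−α)×241 = 20.011
(1−α) = 20.011/92.23 = 0.2170;  α = 0.7830.
Bypass flow = 0.7830×241 = 188.71 tonne/day.

188.7 tonne/day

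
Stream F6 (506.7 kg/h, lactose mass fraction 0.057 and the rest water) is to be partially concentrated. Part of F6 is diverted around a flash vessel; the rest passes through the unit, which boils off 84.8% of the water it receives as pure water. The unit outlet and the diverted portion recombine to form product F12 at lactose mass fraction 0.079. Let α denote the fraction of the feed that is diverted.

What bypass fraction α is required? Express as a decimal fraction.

0.652

All 506.7×0.057 = 28.882 kg/h of lactose reaches F12, so F12 = 28.882/0.079 = 365.59 kg/h and vapour = 141.11 kg/h.
The evaporator receives (1−α)·506.7 of feed at 0.943 water and removes 0.848 of that water:
0.848×0.943×(1−α)×506.7 = 141.11
(1−α) = 141.11/405.19 = 0.3482;  α = 0.6518.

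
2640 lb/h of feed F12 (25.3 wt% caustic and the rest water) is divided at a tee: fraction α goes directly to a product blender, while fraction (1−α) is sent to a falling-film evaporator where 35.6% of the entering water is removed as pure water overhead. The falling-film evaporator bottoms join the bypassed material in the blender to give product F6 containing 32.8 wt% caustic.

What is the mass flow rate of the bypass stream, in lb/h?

All 2640×0.253 = 667.92 lb/h of caustic reaches F6, so F6 = 667.92/0.328 = 2036.3 lb/h and vapour = 603.66 lb/h.
The evaporator receives (1−α)·2640 of feed at 0.747 water and removes 0.356 of that water:
0.356×0.747×(1−α)×2640 = 603.66
(1−α) = 603.66/702.06 = 0.8598;  α = 0.1402.
Bypass flow = 0.1402×2640 = 370.03 lb/h.

370 lb/h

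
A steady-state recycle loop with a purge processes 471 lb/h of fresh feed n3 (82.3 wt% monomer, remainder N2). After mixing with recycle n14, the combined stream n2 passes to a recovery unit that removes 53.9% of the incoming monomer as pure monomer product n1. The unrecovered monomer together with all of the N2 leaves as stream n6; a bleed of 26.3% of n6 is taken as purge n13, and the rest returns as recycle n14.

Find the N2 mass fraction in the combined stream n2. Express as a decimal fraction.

0.351

N2 enters only via n3 and leaves only via the purge: 471×0.177 = 0.263×(N2 in n6), and the recovery unit passes all N2, so N2 in n2 = N2 in n6 = 316.98 lb/h.
monomer in n2: m_A = 471×0.823 + (1−0.263)·(1−0.539)·m_A, so m_A = 387.63/0.6602 = 587.11 lb/h.
n2 = 587.11 + 316.98 = 904.09 lb/h.
N2 fraction in n2 = 316.98/904.09 = 0.351.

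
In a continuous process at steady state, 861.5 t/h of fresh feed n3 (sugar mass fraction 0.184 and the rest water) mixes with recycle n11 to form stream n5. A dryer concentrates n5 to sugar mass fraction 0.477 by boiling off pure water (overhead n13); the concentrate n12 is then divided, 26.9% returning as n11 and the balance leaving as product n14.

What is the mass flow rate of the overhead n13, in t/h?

Overall sugar balance (none leaves overhead): sugar in fresh feed = sugar in product, i.e. 861.5×0.184 = (1−0.269)·n12·0.477.
n12 = 158.52/(0.477×0.731) = 454.61 t/h.
Recycle n11 = 0.269×454.61 = 122.29 t/h.
Combined feed n5 = 861.5 + 122.29 = 983.79 t/h.
Overhead n13 = n5 − n12 = 983.79 − 454.61 = 529.18 t/h.

529.2 t/h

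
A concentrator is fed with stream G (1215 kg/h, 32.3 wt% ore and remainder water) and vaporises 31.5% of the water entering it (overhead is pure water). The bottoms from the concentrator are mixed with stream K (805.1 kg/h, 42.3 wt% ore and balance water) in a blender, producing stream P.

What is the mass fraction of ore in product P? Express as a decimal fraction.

0.4162

Vapour removed = 0.315×0.677×1215 = 259.1 kg/h; concentrate = 955.9 kg/h.
ore reaching the mixer = 392.44 (from concentrate) + 805.1×0.423 = 733 kg/h.
Product flow = 955.9 + 805.1 = 1761 kg/h; ore fraction = 0.4162.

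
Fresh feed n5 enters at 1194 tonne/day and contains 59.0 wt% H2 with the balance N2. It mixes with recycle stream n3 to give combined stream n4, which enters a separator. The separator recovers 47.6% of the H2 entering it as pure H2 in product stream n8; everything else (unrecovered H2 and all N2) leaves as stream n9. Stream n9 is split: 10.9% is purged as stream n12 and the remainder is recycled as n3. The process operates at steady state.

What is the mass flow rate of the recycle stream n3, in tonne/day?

N2 enters only via n5 and leaves only via the purge: 1194×0.410 = 0.109×(N2 in n9), and the separator passes all N2, so N2 in n4 = N2 in n9 = 4491.2 tonne/day.
H2 in n4: m_A = 1194×0.590 + (1−0.109)·(1−0.476)·m_A, so m_A = 704.46/0.5331 = 1321.4 tonne/day.
n9 = (1−0.476)×1321.4 + 4491.2 = 5183.6 tonne/day.
Recycle n3 = (1−0.109)×5183.6 = 4618.6 tonne/day.

4619 tonne/day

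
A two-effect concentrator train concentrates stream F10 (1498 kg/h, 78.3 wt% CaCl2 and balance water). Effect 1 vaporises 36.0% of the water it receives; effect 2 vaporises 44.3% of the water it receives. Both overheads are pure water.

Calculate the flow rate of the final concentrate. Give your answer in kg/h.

water in feed = 1498×0.217 = 325.07 kg/h.
After stage 1: water left = (1−0.360)×325.07 = 208.04; stream total = 1381 kg/h.
After stage 2: water left = (1−0.443)×208.04 = 115.88; final concentrate = 1288.8 kg/h.

1289 kg/h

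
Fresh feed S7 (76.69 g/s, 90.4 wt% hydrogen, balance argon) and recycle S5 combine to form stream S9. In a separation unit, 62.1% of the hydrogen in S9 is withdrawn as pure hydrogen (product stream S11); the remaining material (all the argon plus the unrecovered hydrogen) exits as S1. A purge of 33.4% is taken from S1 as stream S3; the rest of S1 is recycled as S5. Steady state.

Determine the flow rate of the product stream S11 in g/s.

hydrogen in S9: m_A = 76.69×0.904 + (1−0.334)·(1−0.621)·m_A, so m_A = 69.328/0.7476 = 92.735 g/s.
Product S11 = 0.621×92.735 = 57.589 g/s.

57.59 g/s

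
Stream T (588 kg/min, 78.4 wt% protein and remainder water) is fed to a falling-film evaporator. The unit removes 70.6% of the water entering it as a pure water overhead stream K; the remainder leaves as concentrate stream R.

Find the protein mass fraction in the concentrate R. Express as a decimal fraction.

protein is not removed: 588×0.784 = 460.99 kg/min of protein enters R.
water entering = 588×0.216 = 127.01 kg/min; overhead removed = 0.706×127.01 = 89.668 kg/min.
Concentrate = 588 − 89.668 = 498.33 kg/min.
Mass fraction = 460.99/498.33 = 0.925.

0.925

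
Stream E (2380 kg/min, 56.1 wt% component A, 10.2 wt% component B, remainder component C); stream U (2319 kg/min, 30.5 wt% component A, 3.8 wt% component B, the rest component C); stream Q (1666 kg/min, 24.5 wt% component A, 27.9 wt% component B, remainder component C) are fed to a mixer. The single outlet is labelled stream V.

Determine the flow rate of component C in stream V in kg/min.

component C out = component C in = 2380×0.337 + 2319×0.657 + 1666×0.476 = 3118.7 kg/min.

3119 kg/min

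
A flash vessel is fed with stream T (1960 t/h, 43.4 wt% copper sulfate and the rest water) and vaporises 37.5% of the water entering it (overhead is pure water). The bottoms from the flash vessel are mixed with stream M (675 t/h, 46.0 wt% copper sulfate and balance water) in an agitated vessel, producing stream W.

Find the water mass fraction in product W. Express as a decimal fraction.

Vapour removed = 0.375×0.566×1960 = 416.01 t/h; concentrate = 1544 t/h.
water reaching the mixer = 693.35 (from concentrate) + 675×0.540 = 1057.8 t/h.
Product flow = 1544 + 675 = 2219 t/h; water fraction = 0.477.

0.477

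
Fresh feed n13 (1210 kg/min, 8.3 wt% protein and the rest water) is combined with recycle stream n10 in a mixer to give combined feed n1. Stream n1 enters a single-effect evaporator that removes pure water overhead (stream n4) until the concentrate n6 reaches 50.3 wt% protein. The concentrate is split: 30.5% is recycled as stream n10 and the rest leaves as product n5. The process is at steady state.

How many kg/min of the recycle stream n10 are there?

Overall protein balance (none leaves overhead): protein in fresh feed = protein in product, i.e. 1210×0.083 = (1−0.305)·n6·0.503.
n6 = 100.43/(0.503×0.695) = 287.28 kg/min.
Recycle n10 = 0.305×287.28 = 87.621 kg/min.

87.62 kg/min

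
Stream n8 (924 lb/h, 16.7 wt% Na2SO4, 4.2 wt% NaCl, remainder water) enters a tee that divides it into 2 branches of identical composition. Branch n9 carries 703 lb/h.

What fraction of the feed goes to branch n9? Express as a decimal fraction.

Fraction to n9 = 703/924 = 0.7608.

0.761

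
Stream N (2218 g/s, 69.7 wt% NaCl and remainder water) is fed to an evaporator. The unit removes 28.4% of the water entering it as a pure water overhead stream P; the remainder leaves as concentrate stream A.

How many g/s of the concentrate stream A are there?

2027 g/s

water entering = 2218×0.303 = 672.05 g/s; overhead removed = 0.284×672.05 = 190.86 g/s.
Concentrate = 2218 − 190.86 = 2027.1 g/s.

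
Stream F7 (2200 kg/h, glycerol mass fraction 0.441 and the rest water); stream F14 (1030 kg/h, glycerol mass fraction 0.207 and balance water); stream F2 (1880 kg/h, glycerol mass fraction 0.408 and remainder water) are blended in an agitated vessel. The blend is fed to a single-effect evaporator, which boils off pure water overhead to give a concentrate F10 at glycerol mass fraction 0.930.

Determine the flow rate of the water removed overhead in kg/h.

glycerol entering = 2200×0.441 + 1030×0.207 + 1880×0.408 = 1950.5 kg/h.
All glycerol reports to F10, so F10 = 1950.5/0.930 = 2097.3 kg/h.
Total feed = 5110 kg/h; overhead = 5110 − 2097.3 = 3012.7 kg/h.

3013 kg/h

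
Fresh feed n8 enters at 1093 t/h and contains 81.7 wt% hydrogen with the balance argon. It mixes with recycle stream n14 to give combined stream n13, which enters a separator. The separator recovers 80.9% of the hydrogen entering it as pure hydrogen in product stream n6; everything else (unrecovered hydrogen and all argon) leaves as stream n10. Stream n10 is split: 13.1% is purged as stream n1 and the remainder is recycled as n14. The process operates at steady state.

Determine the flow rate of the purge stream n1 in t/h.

226.8 t/h

argon enters only via n8 and leaves only via the purge: 1093×0.183 = 0.131×(argon in n10), and the separator passes all argon, so argon in n13 = argon in n10 = 1526.9 t/h.
hydrogen in n13: m_A = 1093×0.817 + (1−0.131)·(1−0.809)·m_A, so m_A = 892.98/0.8340 = 1070.7 t/h.
n10 = (1−0.809)×1070.7 + 1526.9 = 1731.4 t/h.
Purge n1 = 0.131×1731.4 = 226.81 t/h.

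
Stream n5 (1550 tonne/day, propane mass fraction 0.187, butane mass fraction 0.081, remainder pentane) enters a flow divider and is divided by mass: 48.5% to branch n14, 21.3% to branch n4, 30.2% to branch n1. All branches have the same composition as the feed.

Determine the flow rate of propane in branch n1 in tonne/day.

87.53 tonne/day

Branch n1 total = 0.302×1550 = 468.1 tonne/day.
propane in n1 = 0.187×468.1 = 87.535 tonne/day.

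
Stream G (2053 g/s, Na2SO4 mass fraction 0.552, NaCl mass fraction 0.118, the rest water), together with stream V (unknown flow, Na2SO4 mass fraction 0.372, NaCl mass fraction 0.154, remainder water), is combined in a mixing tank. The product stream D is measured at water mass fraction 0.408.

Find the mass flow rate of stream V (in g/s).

2426 g/s

Let V be the unknown flow. Total out = 2053 + V.
water balance: 677.49 + 0.474·V = 0.408·(2053 + V)
(0.474 − 0.408)·V = 0.408×2053 − 677.49 = 160.13
V = 160.13 / 0.066 = 2426.3 g/s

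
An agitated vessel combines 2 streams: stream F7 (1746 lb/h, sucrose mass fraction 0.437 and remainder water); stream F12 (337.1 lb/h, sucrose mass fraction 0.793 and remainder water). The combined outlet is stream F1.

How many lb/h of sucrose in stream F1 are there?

1030 lb/h

sucrose out = sucrose in = 1746×0.437 + 337.1×0.793 = 1030.3 lb/h.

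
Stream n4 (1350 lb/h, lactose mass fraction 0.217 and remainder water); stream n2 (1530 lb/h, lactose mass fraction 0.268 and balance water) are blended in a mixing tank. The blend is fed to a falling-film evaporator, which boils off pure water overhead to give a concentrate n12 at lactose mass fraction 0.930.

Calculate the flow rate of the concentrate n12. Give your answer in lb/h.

lactose entering = 1350×0.217 + 1530×0.268 = 702.99 lb/h.
All lactose reports to n12, so n12 = 702.99/0.930 = 755.9 lb/h.

755.9 lb/h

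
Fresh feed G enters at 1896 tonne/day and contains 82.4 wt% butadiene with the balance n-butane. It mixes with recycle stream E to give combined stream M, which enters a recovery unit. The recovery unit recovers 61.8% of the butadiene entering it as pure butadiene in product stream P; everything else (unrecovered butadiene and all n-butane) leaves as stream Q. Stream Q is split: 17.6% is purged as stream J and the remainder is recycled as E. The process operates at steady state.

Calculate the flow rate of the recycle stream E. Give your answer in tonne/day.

n-butane enters only via G and leaves only via the purge: 1896×0.176 = 0.176×(n-butane in Q), and the recovery unit passes all n-butane, so n-butane in M = n-butane in Q = 1896 tonne/day.
butadiene in M: m_A = 1896×0.824 + (1−0.176)·(1−0.618)·m_A, so m_A = 1562.3/0.6852 = 2280 tonne/day.
Q = (1−0.618)×2280 + 1896 = 2766.9 tonne/day.
Recycle E = (1−0.176)×2766.9 = 2280 tonne/day.

2280 tonne/day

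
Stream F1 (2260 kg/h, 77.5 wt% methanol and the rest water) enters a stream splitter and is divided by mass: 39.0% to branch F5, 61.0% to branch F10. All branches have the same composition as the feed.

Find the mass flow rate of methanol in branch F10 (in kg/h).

1068 kg/h

Branch F10 total = 0.610×2260 = 1378.6 kg/h.
methanol in F10 = 0.775×1378.6 = 1068.4 kg/h.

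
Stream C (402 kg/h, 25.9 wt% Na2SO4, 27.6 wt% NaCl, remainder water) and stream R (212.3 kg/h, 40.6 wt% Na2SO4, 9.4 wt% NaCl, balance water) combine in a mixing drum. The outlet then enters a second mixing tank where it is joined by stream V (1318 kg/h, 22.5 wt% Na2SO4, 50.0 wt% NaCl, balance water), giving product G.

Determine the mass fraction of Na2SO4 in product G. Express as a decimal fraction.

0.2520

Overall, product flow = 1932.3 kg/h.
Na2SO4 in = 402×0.259 + 212.3×0.406 + 1318×0.225 = 486.86 kg/h.
Na2SO4 fraction in G = 0.2520.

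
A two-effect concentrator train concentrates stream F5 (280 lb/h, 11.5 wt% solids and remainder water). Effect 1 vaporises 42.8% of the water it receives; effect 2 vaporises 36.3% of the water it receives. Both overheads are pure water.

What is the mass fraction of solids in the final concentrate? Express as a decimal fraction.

water in feed = 280×0.885 = 247.8 lb/h.
After stage 1: water left = (1−0.428)×247.8 = 141.74; stream total = 173.94 lb/h.
After stage 2: water left = (1−0.363)×141.74 = 90.289; final concentrate = 122.49 lb/h.
solids fraction = 32.2/122.49 = 0.263.

0.263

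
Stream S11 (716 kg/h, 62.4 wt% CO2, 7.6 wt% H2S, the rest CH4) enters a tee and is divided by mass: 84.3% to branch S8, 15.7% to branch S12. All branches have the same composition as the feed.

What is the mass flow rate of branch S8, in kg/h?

603.6 kg/h

Branch S8 flow = 0.843×716 = 603.59 kg/h.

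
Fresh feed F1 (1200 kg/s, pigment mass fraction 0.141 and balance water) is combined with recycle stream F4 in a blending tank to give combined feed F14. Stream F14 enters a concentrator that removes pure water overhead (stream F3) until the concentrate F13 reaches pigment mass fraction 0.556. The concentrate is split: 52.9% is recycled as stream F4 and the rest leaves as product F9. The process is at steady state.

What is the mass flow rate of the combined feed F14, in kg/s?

Overall pigment balance (none leaves overhead): pigment in fresh feed = pigment in product, i.e. 1200×0.141 = (1−0.529)·F13·0.556.
F13 = 169.2/(0.556×0.471) = 646.11 kg/s.
Recycle F4 = 0.529×646.11 = 341.79 kg/s.
Combined feed F14 = 1200 + 341.79 = 1541.8 kg/s.

1542 kg/s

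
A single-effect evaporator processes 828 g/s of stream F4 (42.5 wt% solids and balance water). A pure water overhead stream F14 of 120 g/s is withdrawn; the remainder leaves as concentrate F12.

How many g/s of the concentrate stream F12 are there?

Concentrate = 828 − 120 = 708 g/s.

708 g/s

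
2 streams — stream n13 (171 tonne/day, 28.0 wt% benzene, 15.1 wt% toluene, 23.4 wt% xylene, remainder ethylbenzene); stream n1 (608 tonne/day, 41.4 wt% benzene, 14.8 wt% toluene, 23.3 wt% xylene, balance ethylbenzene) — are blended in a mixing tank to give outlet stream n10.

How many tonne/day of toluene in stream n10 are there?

toluene out = toluene in = 171×0.151 + 608×0.148 = 115.8 tonne/day.

115.8 tonne/day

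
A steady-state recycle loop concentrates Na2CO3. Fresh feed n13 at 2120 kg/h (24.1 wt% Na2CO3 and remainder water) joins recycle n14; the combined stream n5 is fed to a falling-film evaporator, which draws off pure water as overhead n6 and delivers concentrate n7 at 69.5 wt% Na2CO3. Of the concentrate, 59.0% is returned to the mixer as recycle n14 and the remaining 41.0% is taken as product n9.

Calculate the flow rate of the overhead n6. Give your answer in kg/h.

1385 kg/h

Overall Na2CO3 balance (none leaves overhead): Na2CO3 in fresh feed = Na2CO3 in product, i.e. 2120×0.241 = (1−0.590)·n7·0.695.
n7 = 510.92/(0.695×0.410) = 1793 kg/h.
Recycle n14 = 0.590×1793 = 1057.9 kg/h.
Combined feed n5 = 2120 + 1057.9 = 3177.9 kg/h.
Overhead n6 = n5 − n7 = 3177.9 − 1793 = 1384.9 kg/h.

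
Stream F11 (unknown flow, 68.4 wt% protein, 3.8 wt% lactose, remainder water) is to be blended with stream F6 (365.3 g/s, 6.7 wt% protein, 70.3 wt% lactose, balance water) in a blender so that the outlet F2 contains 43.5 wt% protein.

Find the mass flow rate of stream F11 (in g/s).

539.9 g/s

Let F11 be the unknown flow. Total out = 365.3 + F11.
protein balance: 24.475 + 0.684·F11 = 0.435·(365.3 + F11)
(0.684 − 0.435)·F11 = 0.435×365.3 − 24.475 = 134.43
F11 = 134.43 / 0.249 = 539.88 g/s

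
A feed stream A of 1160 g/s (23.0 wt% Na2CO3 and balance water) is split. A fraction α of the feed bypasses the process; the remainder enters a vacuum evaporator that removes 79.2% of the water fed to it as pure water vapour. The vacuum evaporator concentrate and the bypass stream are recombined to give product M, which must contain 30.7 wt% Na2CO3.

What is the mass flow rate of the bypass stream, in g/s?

All 1160×0.230 = 266.8 g/s of Na2CO3 reaches M, so M = 266.8/0.307 = 869.06 g/s and vapour = 290.94 g/s.
The evaporator receives (1−α)·1160 of feed at 0.770 water and removes 0.792 of that water:
0.792×0.770×(1−α)×1160 = 290.94
(1−α) = 290.94/707.41 = 0.4113;  α = 0.5887.
Bypass flow = 0.5887×1160 = 682.92 g/s.

682.9 g/s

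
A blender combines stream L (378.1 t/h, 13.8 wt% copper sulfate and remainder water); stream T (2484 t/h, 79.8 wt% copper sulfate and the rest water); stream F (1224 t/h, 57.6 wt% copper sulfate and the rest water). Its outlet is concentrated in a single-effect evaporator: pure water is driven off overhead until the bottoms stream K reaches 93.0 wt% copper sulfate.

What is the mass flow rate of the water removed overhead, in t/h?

1140 t/h

copper sulfate entering = 378.1×0.138 + 2484×0.798 + 1224×0.576 = 2739.4 t/h.
All copper sulfate reports to K, so K = 2739.4/0.930 = 2945.6 t/h.
Total feed = 4086.1 t/h; overhead = 4086.1 − 2945.6 = 1140.5 t/h.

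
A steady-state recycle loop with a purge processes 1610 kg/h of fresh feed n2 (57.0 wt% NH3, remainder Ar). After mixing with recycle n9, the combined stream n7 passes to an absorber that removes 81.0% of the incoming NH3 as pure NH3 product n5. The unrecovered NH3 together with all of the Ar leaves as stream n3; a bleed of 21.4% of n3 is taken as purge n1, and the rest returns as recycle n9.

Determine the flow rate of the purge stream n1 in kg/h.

Ar enters only via n2 and leaves only via the purge: 1610×0.430 = 0.214×(Ar in n3), and the absorber passes all Ar, so Ar in n7 = Ar in n3 = 3235 kg/h.
NH3 in n7: m_A = 1610×0.570 + (1−0.214)·(1−0.810)·m_A, so m_A = 917.7/0.8507 = 1078.8 kg/h.
n3 = (1−0.810)×1078.8 + 3235 = 3440 kg/h.
Purge n1 = 0.214×3440 = 736.16 kg/h.

736.2 kg/h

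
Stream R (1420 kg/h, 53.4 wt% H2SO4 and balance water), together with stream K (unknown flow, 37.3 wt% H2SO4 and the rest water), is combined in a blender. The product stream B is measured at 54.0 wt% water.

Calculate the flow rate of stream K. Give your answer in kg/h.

1208 kg/h

Let K be the unknown flow. Total out = 1420 + K.
water balance: 661.72 + 0.627·K = 0.540·(1420 + K)
(0.627 − 0.540)·K = 0.540×1420 − 661.72 = 105.08
K = 105.08 / 0.087 = 1207.8 kg/h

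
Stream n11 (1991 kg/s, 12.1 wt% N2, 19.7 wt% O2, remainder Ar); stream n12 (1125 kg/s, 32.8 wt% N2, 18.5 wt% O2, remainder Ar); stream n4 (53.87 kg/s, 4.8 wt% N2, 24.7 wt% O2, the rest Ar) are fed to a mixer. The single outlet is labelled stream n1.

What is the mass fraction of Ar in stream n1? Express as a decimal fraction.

Total flow out = 1991 + 1125 + 53.87 = 3169.9 kg/s.
Ar in = 1991×0.682 + 1125×0.487 + 53.87×0.705 = 1943.7 kg/s.
Ar mass fraction in n1 = 1943.7/3169.9 = 0.613.

0.613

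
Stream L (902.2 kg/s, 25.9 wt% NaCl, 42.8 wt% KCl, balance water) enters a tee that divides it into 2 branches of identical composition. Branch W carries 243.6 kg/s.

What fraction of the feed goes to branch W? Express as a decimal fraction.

Fraction to W = 243.6/902.2 = 0.2700.

0.270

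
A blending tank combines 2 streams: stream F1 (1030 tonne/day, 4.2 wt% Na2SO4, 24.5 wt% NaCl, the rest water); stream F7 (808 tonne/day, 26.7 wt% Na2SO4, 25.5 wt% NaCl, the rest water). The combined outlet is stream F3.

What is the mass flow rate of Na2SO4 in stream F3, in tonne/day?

Na2SO4 out = Na2SO4 in = 1030×0.042 + 808×0.267 = 259 tonne/day.

259 tonne/day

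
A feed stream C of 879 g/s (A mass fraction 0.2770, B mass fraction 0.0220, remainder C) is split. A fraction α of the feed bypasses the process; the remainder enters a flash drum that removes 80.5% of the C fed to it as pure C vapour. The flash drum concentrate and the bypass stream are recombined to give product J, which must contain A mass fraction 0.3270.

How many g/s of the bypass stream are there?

640.8 g/s

All 879×0.277 = 243.48 g/s of A reaches J, so J = 243.48/0.327 = 744.6 g/s and vapour = 134.4 g/s.
The evaporator receives (1−α)·879 of feed at 0.701 C and removes 0.805 of that C:
0.805×0.701×(1−α)×879 = 134.4
(1−α) = 134.4/496.02 = 0.2710;  α = 0.7290.
Bypass flow = 0.7290×879 = 640.82 g/s.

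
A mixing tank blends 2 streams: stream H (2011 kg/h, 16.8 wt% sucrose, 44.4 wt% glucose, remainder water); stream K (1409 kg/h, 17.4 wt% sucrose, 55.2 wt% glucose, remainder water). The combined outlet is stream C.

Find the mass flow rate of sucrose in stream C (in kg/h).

sucrose out = sucrose in = 2011×0.168 + 1409×0.174 = 583.01 kg/h.

583 kg/h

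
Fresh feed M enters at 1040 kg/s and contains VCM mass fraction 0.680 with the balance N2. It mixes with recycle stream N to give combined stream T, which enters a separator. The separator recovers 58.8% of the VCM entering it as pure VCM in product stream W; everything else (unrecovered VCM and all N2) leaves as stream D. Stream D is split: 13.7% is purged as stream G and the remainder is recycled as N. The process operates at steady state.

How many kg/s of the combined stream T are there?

3527 kg/s

N2 enters only via M and leaves only via the purge: 1040×0.320 = 0.137×(N2 in D), and the separator passes all N2, so N2 in T = N2 in D = 2429.2 kg/s.
VCM in T: m_A = 1040×0.680 + (1−0.137)·(1−0.588)·m_A, so m_A = 707.2/0.6444 = 1097.4 kg/s.
T = 1097.4 + 2429.2 = 3526.6 kg/s.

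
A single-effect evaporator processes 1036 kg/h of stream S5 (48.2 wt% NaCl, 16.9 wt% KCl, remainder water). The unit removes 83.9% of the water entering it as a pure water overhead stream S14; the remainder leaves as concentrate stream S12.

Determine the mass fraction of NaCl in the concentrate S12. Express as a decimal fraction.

0.682

NaCl is not removed: 1036×0.482 = 499.35 kg/h of NaCl enters S12.
water entering = 1036×0.349 = 361.56 kg/h; overhead removed = 0.839×361.56 = 303.35 kg/h.
Concentrate = 1036 − 303.35 = 732.65 kg/h.
Mass fraction = 499.35/732.65 = 0.682.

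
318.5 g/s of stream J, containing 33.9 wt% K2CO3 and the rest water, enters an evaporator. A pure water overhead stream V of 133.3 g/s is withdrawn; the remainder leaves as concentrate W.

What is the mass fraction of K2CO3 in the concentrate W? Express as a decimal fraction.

K2CO3 is not removed: 318.5×0.339 = 107.97 g/s of K2CO3 enters W.
Concentrate = 318.5 − 133.3 = 185.2 g/s.
Mass fraction = 107.97/185.2 = 0.583.

0.583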